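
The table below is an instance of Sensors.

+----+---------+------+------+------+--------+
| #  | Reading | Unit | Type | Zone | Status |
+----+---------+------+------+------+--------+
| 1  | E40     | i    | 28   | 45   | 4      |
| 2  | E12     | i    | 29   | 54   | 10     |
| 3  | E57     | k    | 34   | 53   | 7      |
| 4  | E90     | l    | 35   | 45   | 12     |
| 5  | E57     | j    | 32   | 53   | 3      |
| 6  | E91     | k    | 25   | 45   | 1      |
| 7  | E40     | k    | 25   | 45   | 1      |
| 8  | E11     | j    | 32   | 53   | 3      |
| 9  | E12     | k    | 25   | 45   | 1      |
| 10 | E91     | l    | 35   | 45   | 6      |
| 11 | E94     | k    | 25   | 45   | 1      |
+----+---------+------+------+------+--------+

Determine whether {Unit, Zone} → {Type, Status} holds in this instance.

(Unit=i, Zone=45): row 1 → {Type,Status} = (28, 4) ✓
(Unit=i, Zone=54): row 2 → {Type,Status} = (29, 10) ✓
(Unit=k, Zone=53): row 3 → {Type,Status} = (34, 7) ✓
(Unit=l, Zone=45): rows 4, 10 → {Type,Status} takes values {(35, 12), (35, 6)} — violation
(Unit=j, Zone=53): rows 5, 8 → {Type,Status} = (32, 3), (32, 3) ✓
(Unit=k, Zone=45): rows 6, 7, 9, 11 → {Type,Status} = (25, 1), (25, 1), (25, 1), (25, 1) ✓
Two rows agree on {Unit, Zone} but differ on {Type, Status}, so {Unit, Zone} → {Type, Status} does not hold.

No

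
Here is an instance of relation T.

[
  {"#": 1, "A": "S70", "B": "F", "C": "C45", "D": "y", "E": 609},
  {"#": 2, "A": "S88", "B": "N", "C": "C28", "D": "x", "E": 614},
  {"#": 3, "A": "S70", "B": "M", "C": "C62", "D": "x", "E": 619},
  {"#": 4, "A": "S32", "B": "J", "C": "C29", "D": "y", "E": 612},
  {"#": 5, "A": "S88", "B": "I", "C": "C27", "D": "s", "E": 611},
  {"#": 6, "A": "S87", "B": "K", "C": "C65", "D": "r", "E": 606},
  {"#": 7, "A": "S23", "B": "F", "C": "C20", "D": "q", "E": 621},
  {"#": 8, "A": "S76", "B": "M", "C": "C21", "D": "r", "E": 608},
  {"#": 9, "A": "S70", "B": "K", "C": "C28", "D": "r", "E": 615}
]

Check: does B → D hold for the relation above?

B=F: rows 1, 7 → D takes values {y, q} — violation
B=N: row 2 → D = x ✓
B=M: rows 3, 8 → D takes values {x, r} — violation
B=J: row 4 → D = y ✓
B=I: row 5 → D = s ✓
B=K: rows 6, 9 → D = r, r ✓
Two rows agree on B but differ on D, so B → D does not hold.

No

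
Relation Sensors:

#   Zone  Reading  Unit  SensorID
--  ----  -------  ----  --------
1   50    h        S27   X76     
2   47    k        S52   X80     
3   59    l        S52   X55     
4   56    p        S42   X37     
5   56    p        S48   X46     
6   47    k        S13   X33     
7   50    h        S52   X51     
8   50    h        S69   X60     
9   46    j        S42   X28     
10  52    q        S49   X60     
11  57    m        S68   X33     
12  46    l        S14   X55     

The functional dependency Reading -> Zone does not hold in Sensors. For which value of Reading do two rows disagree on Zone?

Reading=h: rows 1, 7, 8 → Zone = 50, 50, 50 ✓
Reading=k: rows 2, 6 → Zone = 47, 47 ✓
Reading=l: rows 3, 12 → Zone takes values {59, 46} — violation
Reading=p: rows 4, 5 → Zone = 56, 56 ✓
Reading=j: row 9 → Zone = 46 ✓
Reading=q: row 10 → Zone = 52 ✓
Reading=m: row 11 → Zone = 57 ✓
The only Reading value with inconsistent Zone is Reading=l.

l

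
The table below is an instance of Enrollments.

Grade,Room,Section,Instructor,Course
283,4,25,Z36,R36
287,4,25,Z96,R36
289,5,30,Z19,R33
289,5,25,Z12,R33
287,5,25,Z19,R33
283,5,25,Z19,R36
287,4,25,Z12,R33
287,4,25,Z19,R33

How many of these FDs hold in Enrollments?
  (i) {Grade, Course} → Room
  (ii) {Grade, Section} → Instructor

0

(i) {Grade, Course} → Room: (Grade=283, Course=R36): 2 rows → Room takes values {4, 5} — violation; (Grade=287, Course=R33): 3 rows → Room takes values {5, 4} — violation — fails.
(ii) {Grade, Section} → Instructor: (Grade=283, Section=25): 2 rows → Instructor takes values {Z36, Z19} — violation; (Grade=287, Section=25): 4 rows → Instructor takes values {Z96, Z19, Z12} — violation — fails.
None of the 2 dependencies hold.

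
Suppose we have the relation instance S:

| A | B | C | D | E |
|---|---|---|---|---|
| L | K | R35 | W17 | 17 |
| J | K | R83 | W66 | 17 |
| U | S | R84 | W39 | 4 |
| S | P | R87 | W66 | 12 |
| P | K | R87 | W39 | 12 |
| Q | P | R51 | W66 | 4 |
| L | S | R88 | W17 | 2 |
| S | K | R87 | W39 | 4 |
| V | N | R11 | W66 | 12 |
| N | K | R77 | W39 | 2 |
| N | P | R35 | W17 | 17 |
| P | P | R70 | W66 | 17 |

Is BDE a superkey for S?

Yes

All 12 rows have distinct BDE values, so BDE → (all attributes) holds and BDE is a superkey.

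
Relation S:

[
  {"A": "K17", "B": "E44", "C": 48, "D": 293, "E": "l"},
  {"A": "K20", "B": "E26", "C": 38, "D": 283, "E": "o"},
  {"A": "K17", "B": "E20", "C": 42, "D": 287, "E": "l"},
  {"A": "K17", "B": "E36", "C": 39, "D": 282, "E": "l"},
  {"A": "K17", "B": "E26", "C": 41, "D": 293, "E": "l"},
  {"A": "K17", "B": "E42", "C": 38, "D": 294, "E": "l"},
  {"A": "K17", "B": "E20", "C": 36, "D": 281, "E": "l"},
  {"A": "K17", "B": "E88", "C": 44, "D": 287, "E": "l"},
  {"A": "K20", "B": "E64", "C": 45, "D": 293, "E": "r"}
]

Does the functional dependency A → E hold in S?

A=K17: 7 rows → E = l, l, l, l, l, l, l ✓
A=K20: 2 rows → E takes values {o, r} — violation
Two rows agree on A but differ on E, so A → E does not hold.

No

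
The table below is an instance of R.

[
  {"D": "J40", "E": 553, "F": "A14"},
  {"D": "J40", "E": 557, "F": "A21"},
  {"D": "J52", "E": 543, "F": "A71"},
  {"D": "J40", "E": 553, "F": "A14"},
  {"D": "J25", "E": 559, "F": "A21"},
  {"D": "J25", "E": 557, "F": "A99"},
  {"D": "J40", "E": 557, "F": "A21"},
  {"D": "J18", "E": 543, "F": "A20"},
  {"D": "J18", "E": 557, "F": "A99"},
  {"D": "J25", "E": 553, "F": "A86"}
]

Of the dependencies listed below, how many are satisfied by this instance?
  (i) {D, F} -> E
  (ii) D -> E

(i) {D, F} -> E: every LHS value maps to a single RHS value — holds.
(ii) D -> E: D=J40: 4 rows → E takes values {553, 557} — violation; D=J25: 3 rows → E takes values {559, 557, 553} — violation; D=J18: 2 rows → E takes values {543, 557} — violation — fails.
1 of the 2 dependencies holds.

1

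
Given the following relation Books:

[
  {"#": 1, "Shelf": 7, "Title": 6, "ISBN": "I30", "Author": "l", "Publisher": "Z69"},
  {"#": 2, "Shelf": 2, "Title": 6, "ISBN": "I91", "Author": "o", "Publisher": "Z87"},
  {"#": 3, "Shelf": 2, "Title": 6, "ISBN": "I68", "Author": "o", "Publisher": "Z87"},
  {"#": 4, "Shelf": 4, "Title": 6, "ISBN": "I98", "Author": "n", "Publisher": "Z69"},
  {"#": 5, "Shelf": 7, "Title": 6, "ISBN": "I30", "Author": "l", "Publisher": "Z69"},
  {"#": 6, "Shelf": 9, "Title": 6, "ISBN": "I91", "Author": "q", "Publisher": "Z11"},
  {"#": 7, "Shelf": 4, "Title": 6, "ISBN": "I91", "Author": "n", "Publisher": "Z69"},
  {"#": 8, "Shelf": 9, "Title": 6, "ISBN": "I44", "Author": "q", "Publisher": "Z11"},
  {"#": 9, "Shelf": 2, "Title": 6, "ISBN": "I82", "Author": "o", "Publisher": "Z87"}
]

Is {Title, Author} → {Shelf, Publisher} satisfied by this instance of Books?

(Title=6, Author=l): rows 1, 5 → {Shelf,Publisher} = (7, Z69), (7, Z69) ✓
(Title=6, Author=o): rows 2, 3, 9 → {Shelf,Publisher} = (2, Z87), (2, Z87), (2, Z87) ✓
(Title=6, Author=n): rows 4, 7 → {Shelf,Publisher} = (4, Z69), (4, Z69) ✓
(Title=6, Author=q): rows 6, 8 → {Shelf,Publisher} = (9, Z11), (9, Z11) ✓
Every {Title, Author} value is associated with a single {Shelf, Publisher} value, so {Title, Author} → {Shelf, Publisher} holds.

Yes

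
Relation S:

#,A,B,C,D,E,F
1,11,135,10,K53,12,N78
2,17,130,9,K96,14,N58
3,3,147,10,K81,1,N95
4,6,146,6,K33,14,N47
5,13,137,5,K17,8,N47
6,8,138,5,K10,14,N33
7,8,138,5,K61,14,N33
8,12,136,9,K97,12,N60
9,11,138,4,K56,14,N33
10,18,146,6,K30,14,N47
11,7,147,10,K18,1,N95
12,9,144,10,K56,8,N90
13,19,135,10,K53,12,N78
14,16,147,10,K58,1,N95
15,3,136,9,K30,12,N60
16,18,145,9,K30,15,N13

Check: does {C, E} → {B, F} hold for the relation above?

Yes

(C=10, E=12): rows 1, 13 → {B,F} = (135, N78), (135, N78) ✓
(C=9, E=14): row 2 → {B,F} = (130, N58) ✓
(C=10, E=1): rows 3, 11, 14 → {B,F} = (147, N95), (147, N95), (147, N95) ✓
(C=6, E=14): rows 4, 10 → {B,F} = (146, N47), (146, N47) ✓
(C=5, E=8): row 5 → {B,F} = (137, N47) ✓
(C=5, E=14): rows 6, 7 → {B,F} = (138, N33), (138, N33) ✓
(C=9, E=12): rows 8, 15 → {B,F} = (136, N60), (136, N60) ✓
(C=4, E=14): row 9 → {B,F} = (138, N33) ✓
(C=10, E=8): row 12 → {B,F} = (144, N90) ✓
(C=9, E=15): row 16 → {B,F} = (145, N13) ✓
Every {C, E} value is associated with a single {B, F} value, so {C, E} → {B, F} holds.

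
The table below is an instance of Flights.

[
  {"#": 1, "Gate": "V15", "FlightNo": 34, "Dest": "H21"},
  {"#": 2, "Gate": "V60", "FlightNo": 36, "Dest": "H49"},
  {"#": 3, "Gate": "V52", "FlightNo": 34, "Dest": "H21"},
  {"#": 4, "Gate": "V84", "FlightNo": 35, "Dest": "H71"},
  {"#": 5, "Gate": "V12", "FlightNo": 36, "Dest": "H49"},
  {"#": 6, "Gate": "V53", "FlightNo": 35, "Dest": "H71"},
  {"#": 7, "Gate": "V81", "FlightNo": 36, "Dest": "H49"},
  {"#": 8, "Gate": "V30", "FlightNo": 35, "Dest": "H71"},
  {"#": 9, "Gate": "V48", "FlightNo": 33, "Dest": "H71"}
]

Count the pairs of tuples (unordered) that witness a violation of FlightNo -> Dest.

0

FlightNo=34: all 2 rows agree on Dest — 0 pairs.
FlightNo=36: all 3 rows agree on Dest — 0 pairs.
FlightNo=35: all 3 rows agree on Dest — 0 pairs.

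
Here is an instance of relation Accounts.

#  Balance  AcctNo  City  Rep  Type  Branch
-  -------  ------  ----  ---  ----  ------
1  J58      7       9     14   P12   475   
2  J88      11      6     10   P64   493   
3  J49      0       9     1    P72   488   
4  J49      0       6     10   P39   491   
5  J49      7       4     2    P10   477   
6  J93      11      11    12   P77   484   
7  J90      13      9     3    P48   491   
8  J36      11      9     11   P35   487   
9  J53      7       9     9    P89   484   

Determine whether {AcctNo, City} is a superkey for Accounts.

Rows 1 and 9 have the same {AcctNo, City} value (AcctNo=7, City=9) but are distinct tuples, so {AcctNo, City} does not determine every attribute — not a superkey.

No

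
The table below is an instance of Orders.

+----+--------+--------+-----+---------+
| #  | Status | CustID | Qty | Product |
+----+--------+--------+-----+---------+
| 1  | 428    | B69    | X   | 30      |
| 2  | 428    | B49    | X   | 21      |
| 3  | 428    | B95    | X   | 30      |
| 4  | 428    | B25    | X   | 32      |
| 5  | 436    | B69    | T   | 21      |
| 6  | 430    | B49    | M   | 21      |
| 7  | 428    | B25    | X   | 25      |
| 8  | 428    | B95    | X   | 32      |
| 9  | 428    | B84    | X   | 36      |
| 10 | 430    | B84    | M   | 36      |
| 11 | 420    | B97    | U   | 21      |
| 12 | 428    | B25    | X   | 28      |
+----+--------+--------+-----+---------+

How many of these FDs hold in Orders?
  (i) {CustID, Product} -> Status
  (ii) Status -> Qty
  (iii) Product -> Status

(i) {CustID, Product} -> Status: (CustID=B49, Product=21): rows 2, 6 → Status takes values {428, 430} — violation; (CustID=B84, Product=36): rows 9, 10 → Status takes values {428, 430} — violation — fails.
(ii) Status -> Qty: every LHS value maps to a single RHS value — holds.
(iii) Product -> Status: Product=21: rows 2, 5, 6, 11 → Status takes values {428, 436, 430, 420} — violation; Product=36: rows 9, 10 → Status takes values {428, 430} — violation — fails.
1 of the 3 dependencies holds.

1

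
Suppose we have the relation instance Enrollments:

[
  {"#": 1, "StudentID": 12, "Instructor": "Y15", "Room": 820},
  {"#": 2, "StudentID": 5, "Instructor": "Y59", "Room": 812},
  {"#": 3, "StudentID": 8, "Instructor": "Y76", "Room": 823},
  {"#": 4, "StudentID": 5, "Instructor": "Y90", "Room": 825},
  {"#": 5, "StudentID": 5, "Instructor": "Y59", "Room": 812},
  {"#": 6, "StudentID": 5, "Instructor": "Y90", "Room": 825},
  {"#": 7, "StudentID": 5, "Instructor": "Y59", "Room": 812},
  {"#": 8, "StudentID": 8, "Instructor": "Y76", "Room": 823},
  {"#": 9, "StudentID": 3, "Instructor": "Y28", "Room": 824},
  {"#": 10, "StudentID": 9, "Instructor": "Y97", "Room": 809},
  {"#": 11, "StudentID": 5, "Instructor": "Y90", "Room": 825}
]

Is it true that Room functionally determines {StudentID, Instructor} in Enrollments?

Room=820: row 1 → {StudentID,Instructor} = (12, Y15) ✓
Room=812: rows 2, 5, 7 → {StudentID,Instructor} = (5, Y59), (5, Y59), (5, Y59) ✓
Room=823: rows 3, 8 → {StudentID,Instructor} = (8, Y76), (8, Y76) ✓
Room=825: rows 4, 6, 11 → {StudentID,Instructor} = (5, Y90), (5, Y90), (5, Y90) ✓
Room=824: row 9 → {StudentID,Instructor} = (3, Y28) ✓
Room=809: row 10 → {StudentID,Instructor} = (9, Y97) ✓
Every Room value is associated with a single {StudentID, Instructor} value, so Room → {StudentID, Instructor} holds.

Yes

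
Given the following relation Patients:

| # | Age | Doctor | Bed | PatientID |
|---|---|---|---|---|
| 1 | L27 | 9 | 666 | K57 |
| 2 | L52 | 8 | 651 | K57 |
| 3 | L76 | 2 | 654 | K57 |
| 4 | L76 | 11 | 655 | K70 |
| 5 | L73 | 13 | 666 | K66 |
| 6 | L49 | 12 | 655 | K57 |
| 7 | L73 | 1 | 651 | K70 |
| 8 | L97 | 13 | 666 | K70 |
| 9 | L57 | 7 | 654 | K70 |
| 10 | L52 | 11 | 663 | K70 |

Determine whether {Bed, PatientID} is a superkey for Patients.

All 10 rows have distinct {Bed, PatientID} values, so {Bed, PatientID} → (all attributes) holds and {Bed, PatientID} is a superkey.

Yes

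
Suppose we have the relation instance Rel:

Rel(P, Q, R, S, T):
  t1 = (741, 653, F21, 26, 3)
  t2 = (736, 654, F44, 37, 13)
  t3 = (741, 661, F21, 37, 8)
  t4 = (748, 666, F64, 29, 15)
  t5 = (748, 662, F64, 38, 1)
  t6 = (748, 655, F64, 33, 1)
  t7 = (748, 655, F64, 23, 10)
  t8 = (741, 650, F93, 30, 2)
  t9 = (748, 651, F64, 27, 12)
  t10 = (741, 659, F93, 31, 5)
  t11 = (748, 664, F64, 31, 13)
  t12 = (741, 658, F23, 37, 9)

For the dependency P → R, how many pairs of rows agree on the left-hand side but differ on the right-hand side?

8

P=741: violating pairs (1,8), (1,10), (1,12), (3,8), (3,10), (3,12), (8,12), (10,12) — 8 pairs.
P=748: all 6 rows agree on R — 0 pairs.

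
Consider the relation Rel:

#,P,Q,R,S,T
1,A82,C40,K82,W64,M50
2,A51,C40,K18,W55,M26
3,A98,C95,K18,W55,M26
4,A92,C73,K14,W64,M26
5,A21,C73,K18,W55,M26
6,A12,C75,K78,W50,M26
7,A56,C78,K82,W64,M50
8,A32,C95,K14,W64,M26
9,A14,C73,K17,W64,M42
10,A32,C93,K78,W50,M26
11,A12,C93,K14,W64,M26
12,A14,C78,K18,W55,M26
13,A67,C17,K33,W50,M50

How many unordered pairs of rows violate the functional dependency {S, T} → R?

(S=W64, T=M50): all 2 rows agree on R — 0 pairs.
(S=W55, T=M26): all 4 rows agree on R — 0 pairs.
(S=W64, T=M26): all 3 rows agree on R — 0 pairs.
(S=W50, T=M26): all 2 rows agree on R — 0 pairs.

0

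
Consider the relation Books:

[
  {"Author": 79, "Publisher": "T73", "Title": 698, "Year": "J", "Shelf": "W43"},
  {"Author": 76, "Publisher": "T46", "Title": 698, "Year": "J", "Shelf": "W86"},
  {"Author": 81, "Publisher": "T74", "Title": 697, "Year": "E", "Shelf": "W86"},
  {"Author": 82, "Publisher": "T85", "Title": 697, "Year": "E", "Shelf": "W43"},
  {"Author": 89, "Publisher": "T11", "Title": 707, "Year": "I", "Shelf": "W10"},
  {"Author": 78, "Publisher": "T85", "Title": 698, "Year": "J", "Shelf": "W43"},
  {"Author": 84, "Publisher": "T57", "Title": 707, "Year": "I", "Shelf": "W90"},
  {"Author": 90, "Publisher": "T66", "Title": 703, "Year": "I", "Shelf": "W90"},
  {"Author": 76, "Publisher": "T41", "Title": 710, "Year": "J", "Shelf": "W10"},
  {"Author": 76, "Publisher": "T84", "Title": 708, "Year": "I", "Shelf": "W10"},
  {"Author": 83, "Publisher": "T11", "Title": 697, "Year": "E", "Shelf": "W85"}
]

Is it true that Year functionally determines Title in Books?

Year=J: 4 rows → Title takes values {698, 710} — violation
Year=E: 3 rows → Title = 697, 697, 697 ✓
Year=I: 4 rows → Title takes values {707, 703, 708} — violation
Two rows agree on Year but differ on Title, so Year -> Title does not hold.

No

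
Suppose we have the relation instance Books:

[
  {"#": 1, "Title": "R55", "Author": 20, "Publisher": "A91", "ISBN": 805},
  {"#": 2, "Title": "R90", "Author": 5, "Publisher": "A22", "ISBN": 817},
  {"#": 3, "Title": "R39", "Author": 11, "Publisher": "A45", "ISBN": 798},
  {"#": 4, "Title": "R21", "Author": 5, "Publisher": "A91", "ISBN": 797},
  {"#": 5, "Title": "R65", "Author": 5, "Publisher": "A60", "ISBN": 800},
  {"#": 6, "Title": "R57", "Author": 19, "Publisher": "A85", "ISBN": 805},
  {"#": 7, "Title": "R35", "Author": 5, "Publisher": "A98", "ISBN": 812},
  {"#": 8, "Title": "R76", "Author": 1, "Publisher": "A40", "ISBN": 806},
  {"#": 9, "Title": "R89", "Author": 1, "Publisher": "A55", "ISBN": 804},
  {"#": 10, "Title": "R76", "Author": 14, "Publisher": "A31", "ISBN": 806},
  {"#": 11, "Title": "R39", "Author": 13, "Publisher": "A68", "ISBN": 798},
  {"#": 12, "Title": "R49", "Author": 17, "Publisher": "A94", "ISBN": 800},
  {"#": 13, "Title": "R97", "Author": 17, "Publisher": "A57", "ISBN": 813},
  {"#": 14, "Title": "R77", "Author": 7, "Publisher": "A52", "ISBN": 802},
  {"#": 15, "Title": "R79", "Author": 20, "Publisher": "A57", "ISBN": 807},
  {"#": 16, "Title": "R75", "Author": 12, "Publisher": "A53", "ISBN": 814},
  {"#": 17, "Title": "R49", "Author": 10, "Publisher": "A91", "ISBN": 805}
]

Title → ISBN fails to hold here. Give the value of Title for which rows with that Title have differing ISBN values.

R49

Title=R55: row 1 → ISBN = 805 ✓
Title=R90: row 2 → ISBN = 817 ✓
Title=R39: rows 3, 11 → ISBN = 798, 798 ✓
Title=R21: row 4 → ISBN = 797 ✓
Title=R65: row 5 → ISBN = 800 ✓
Title=R57: row 6 → ISBN = 805 ✓
Title=R35: row 7 → ISBN = 812 ✓
Title=R76: rows 8, 10 → ISBN = 806, 806 ✓
Title=R89: row 9 → ISBN = 804 ✓
Title=R49: rows 12, 17 → ISBN takes values {800, 805} — violation
Title=R97: row 13 → ISBN = 813 ✓
Title=R77: row 14 → ISBN = 802 ✓
Title=R79: row 15 → ISBN = 807 ✓
Title=R75: row 16 → ISBN = 814 ✓
The only Title value with inconsistent ISBN is Title=R49.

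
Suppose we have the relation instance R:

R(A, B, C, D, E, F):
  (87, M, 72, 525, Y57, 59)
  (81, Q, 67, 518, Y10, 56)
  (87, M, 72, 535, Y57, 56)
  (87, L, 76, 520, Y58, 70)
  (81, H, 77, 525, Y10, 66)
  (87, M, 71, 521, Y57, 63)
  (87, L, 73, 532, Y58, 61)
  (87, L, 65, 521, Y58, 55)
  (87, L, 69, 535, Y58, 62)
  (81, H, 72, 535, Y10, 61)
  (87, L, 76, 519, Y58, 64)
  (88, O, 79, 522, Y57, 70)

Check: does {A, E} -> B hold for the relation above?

(A=87, E=Y57): 3 rows → B = M, M, M ✓
(A=81, E=Y10): 3 rows → B takes values {Q, H} — violation
(A=87, E=Y58): 5 rows → B = L, L, L, L, L ✓
(A=88, E=Y57): 1 row → B = O ✓
Two rows agree on {A, E} but differ on B, so {A, E} -> B does not hold.

No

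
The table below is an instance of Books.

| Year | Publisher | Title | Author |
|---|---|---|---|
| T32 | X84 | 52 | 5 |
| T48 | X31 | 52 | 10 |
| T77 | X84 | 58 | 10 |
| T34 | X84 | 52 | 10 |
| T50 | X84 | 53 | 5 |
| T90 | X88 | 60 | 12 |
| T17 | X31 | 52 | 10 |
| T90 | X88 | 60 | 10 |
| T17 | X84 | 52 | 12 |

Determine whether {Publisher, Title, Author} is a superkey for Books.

No

Two distinct rows share (Publisher=X31, Title=52, Author=10), so {Publisher, Title, Author} does not determine every attribute — not a superkey.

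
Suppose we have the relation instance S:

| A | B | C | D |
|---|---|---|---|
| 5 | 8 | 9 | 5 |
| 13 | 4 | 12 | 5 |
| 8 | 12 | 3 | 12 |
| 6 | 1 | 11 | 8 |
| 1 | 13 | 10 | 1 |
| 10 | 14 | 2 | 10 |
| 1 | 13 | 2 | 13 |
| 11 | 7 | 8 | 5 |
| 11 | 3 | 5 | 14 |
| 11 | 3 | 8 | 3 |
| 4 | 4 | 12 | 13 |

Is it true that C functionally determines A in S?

No

C=9: 1 row → A = 5 ✓
C=12: 2 rows → A takes values {13, 4} — violation
C=3: 1 row → A = 8 ✓
C=11: 1 row → A = 6 ✓
C=10: 1 row → A = 1 ✓
C=2: 2 rows → A takes values {10, 1} — violation
C=8: 2 rows → A = 11, 11 ✓
C=5: 1 row → A = 11 ✓
Two rows agree on C but differ on A, so C -> A does not hold.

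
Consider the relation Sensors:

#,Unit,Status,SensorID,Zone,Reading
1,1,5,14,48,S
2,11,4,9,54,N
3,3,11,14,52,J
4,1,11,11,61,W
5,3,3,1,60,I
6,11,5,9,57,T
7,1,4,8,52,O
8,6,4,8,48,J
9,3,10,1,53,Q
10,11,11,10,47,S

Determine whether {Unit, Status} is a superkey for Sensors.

Yes

All 10 rows have distinct {Unit, Status} values, so {Unit, Status} → (all attributes) holds and {Unit, Status} is a superkey.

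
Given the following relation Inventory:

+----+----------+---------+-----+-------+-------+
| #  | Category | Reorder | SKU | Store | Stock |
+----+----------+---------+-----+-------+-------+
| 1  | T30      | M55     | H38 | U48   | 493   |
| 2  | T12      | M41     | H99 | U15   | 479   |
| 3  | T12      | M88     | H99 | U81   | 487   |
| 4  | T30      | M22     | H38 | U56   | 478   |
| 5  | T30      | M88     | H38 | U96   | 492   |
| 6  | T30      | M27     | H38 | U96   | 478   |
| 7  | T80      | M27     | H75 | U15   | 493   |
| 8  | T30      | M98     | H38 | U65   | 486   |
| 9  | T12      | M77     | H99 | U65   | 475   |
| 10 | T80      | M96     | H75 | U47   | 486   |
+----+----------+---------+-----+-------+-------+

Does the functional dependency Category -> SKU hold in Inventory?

Category=T30: rows 1, 4, 5, 6, 8 → SKU = H38, H38, H38, H38, H38 ✓
Category=T12: rows 2, 3, 9 → SKU = H99, H99, H99 ✓
Category=T80: rows 7, 10 → SKU = H75, H75 ✓
Every Category value is associated with a single SKU value, so Category -> SKU holds.

Yes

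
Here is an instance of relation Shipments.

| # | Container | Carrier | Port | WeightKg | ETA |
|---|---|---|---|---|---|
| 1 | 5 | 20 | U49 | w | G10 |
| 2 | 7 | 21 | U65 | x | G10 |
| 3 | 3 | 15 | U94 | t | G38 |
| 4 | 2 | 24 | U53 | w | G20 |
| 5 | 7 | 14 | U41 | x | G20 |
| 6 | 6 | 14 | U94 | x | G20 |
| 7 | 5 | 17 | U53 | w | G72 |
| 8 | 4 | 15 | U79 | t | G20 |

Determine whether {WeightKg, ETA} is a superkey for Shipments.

Rows 5 and 6 have the same {WeightKg, ETA} value (WeightKg=x, ETA=G20) but are distinct tuples, so {WeightKg, ETA} does not determine every attribute — not a superkey.

No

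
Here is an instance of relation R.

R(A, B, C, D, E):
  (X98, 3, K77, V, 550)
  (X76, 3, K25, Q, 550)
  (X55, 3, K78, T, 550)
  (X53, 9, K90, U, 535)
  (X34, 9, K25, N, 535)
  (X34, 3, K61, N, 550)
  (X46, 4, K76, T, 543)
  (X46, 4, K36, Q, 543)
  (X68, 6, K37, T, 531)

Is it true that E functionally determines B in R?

Yes

E=550: 4 rows → B = 3, 3, 3, 3 ✓
E=535: 2 rows → B = 9, 9 ✓
E=543: 2 rows → B = 4, 4 ✓
E=531: 1 row → B = 6 ✓
Every E value is associated with a single B value, so E -> B holds.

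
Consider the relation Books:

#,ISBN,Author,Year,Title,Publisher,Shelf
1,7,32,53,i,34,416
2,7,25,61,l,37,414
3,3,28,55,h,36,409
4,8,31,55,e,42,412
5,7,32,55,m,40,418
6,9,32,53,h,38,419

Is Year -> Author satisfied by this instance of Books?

No

Year=53: rows 1, 6 → Author = 32, 32 ✓
Year=61: row 2 → Author = 25 ✓
Year=55: rows 3, 4, 5 → Author takes values {28, 31, 32} — violation
Two rows agree on Year but differ on Author, so Year -> Author does not hold.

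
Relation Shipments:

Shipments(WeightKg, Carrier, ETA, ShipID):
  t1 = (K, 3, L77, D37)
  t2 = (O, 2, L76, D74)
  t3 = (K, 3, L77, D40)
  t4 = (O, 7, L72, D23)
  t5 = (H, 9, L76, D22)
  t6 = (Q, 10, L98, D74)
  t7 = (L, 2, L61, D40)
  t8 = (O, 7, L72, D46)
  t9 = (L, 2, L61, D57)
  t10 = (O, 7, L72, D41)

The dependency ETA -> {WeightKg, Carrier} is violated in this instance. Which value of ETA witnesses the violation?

ETA=L77: rows 1, 3 → {WeightKg,Carrier} = (K, 3), (K, 3) ✓
ETA=L76: rows 2, 5 → {WeightKg,Carrier} takes values {(O, 2), (H, 9)} — violation
ETA=L72: rows 4, 8, 10 → {WeightKg,Carrier} = (O, 7), (O, 7), (O, 7) ✓
ETA=L98: row 6 → {WeightKg,Carrier} = (Q, 10) ✓
ETA=L61: rows 7, 9 → {WeightKg,Carrier} = (L, 2), (L, 2) ✓
The only ETA value with inconsistent RHS is ETA=L76.

L76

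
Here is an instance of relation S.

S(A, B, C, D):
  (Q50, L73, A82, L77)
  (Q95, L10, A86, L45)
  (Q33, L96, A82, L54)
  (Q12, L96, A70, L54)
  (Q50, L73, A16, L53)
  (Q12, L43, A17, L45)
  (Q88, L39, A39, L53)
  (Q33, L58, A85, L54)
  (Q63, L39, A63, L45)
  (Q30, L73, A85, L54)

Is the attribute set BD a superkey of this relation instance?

Two distinct rows share (B=L96, D=L54), so BD does not determine every attribute — not a superkey.

No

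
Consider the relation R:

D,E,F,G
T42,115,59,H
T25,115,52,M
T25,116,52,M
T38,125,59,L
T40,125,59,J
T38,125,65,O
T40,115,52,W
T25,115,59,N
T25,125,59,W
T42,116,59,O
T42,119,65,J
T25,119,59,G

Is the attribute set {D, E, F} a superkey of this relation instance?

All 12 rows have distinct {D, E, F} values, so {D, E, F} → (all attributes) holds and {D, E, F} is a superkey.

Yes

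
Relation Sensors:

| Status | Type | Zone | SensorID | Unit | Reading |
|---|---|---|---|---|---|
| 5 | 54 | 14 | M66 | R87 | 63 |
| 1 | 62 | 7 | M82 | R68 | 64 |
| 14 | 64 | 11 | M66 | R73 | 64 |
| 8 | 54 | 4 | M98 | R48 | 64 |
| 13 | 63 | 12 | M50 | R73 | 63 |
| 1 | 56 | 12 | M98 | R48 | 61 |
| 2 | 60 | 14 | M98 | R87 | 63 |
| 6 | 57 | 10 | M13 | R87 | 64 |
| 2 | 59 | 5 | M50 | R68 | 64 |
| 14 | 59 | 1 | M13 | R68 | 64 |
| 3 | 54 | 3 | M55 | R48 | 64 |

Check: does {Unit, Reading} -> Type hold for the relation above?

No

(Unit=R87, Reading=63): 2 rows → Type takes values {54, 60} — violation
(Unit=R68, Reading=64): 3 rows → Type takes values {62, 59} — violation
(Unit=R73, Reading=64): 1 row → Type = 64 ✓
(Unit=R48, Reading=64): 2 rows → Type = 54, 54 ✓
(Unit=R73, Reading=63): 1 row → Type = 63 ✓
(Unit=R48, Reading=61): 1 row → Type = 56 ✓
(Unit=R87, Reading=64): 1 row → Type = 57 ✓
Two rows agree on {Unit, Reading} but differ on Type, so {Unit, Reading} -> Type does not hold.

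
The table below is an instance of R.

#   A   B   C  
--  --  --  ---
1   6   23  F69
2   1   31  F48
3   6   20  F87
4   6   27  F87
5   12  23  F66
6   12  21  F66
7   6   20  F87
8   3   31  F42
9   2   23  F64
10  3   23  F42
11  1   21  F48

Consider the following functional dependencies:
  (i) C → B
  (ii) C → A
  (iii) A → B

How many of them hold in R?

1

(i) C → B: C=F48: rows 2, 11 → B takes values {31, 21} — violation; C=F87: rows 3, 4, 7 → B takes values {20, 27} — violation; C=F66: rows 5, 6 → B takes values {23, 21} — violation; C=F42: rows 8, 10 → B takes values {31, 23} — violation — fails.
(ii) C → A: every LHS value maps to a single RHS value — holds.
(iii) A → B: A=6: rows 1, 3, 4, 7 → B takes values {23, 20, 27} — violation; A=1: rows 2, 11 → B takes values {31, 21} — violation; A=12: rows 5, 6 → B takes values {23, 21} — violation; A=3: rows 8, 10 → B takes values {31, 23} — violation — fails.
1 of the 3 dependencies holds.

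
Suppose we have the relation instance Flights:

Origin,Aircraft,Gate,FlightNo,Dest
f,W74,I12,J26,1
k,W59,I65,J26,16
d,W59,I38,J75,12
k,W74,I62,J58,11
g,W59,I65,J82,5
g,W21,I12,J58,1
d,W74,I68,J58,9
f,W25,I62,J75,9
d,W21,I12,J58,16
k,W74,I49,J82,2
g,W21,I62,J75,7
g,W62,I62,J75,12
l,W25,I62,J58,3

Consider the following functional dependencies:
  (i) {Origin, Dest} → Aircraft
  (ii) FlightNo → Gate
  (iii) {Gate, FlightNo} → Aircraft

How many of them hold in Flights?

(i) {Origin, Dest} → Aircraft: every LHS value maps to a single RHS value — holds.
(ii) FlightNo → Gate: FlightNo=J26: 2 rows → Gate takes values {I12, I65} — violation; FlightNo=J75: 4 rows → Gate takes values {I38, I62} — violation; FlightNo=J58: 5 rows → Gate takes values {I62, I12, I68} — violation; FlightNo=J82: 2 rows → Gate takes values {I65, I49} — violation — fails.
(iii) {Gate, FlightNo} → Aircraft: (Gate=I62, FlightNo=J58): 2 rows → Aircraft takes values {W74, W25} — violation; (Gate=I62, FlightNo=J75): 3 rows → Aircraft takes values {W25, W21, W62} — violation — fails.
1 of the 3 dependencies holds.

1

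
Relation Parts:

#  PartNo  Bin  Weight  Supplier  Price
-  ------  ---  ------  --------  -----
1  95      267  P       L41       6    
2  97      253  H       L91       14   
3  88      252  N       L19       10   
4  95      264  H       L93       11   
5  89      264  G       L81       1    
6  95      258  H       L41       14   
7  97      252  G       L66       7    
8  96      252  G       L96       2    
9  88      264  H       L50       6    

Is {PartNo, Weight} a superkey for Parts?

Rows 4 and 6 have the same {PartNo, Weight} value (PartNo=95, Weight=H) but are distinct tuples, so {PartNo, Weight} does not determine every attribute — not a superkey.

No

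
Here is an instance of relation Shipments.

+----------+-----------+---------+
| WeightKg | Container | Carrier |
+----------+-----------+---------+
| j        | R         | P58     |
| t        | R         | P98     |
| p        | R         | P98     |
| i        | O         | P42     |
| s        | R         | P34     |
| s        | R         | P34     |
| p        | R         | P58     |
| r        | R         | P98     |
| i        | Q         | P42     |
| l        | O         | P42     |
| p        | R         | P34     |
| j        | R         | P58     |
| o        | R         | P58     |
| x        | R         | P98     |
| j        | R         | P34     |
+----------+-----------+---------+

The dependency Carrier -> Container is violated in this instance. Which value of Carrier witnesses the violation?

P42

Carrier=P58: 4 rows → Container = R, R, R, R ✓
Carrier=P98: 4 rows → Container = R, R, R, R ✓
Carrier=P42: 3 rows → Container takes values {O, Q} — violation
Carrier=P34: 4 rows → Container = R, R, R, R ✓
The only Carrier value with inconsistent Container is Carrier=P42.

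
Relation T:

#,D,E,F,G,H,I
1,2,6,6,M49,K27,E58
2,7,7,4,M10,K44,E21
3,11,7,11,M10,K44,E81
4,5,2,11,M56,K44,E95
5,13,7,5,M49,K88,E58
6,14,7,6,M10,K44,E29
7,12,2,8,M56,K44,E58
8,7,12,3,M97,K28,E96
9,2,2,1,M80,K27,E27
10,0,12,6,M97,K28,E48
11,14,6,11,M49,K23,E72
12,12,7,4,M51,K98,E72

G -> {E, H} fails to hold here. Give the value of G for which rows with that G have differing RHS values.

G=M49: rows 1, 5, 11 → {E,H} takes values {(6, K27), (7, K88), (6, K23)} — violation
G=M10: rows 2, 3, 6 → {E,H} = (7, K44), (7, K44), (7, K44) ✓
G=M56: rows 4, 7 → {E,H} = (2, K44), (2, K44) ✓
G=M97: rows 8, 10 → {E,H} = (12, K28), (12, K28) ✓
G=M80: row 9 → {E,H} = (2, K27) ✓
G=M51: row 12 → {E,H} = (7, K98) ✓
The only G value with inconsistent RHS is G=M49.

M49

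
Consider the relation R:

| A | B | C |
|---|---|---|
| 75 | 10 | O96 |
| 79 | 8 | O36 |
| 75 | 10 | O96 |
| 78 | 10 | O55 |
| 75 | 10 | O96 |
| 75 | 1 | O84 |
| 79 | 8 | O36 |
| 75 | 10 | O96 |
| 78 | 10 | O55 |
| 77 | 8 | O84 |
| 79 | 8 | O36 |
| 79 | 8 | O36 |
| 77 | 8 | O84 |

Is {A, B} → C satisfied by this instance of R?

(A=75, B=10): 4 rows → C = O96, O96, O96, O96 ✓
(A=79, B=8): 4 rows → C = O36, O36, O36, O36 ✓
(A=78, B=10): 2 rows → C = O55, O55 ✓
(A=75, B=1): 1 row → C = O84 ✓
(A=77, B=8): 2 rows → C = O84, O84 ✓
Every {A, B} value is associated with a single C value, so {A, B} → C holds.

Yes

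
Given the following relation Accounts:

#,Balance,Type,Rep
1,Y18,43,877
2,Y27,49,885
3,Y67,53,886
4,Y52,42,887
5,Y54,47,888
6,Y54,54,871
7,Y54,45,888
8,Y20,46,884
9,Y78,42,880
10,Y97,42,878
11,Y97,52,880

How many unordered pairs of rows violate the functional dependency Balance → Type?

Balance=Y54: violating pairs (5,6), (5,7), (6,7) — 3 pairs.
Balance=Y97: violating pairs (10,11) — 1 pair.

4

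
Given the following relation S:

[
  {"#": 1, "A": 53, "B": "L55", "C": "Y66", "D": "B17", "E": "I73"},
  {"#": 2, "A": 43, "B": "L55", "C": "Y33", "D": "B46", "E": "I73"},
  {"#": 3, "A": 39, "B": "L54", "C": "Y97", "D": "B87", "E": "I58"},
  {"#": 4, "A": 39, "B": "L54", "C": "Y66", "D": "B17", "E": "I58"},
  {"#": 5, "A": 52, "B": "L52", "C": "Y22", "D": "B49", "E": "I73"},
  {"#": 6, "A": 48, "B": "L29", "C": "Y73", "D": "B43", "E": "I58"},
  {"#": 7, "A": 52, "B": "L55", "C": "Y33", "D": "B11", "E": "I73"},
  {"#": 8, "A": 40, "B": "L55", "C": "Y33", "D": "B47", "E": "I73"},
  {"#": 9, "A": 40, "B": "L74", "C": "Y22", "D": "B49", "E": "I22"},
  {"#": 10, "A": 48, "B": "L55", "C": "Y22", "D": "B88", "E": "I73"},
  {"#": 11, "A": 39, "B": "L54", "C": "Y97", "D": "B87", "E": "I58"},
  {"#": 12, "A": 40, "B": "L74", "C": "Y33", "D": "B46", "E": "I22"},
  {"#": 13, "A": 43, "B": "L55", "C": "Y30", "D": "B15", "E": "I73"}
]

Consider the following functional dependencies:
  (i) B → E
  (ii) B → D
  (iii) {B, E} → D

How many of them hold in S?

1

(i) B → E: every LHS value maps to a single RHS value — holds.
(ii) B → D: B=L55: rows 1, 2, 7, 8, 10, 13 → D takes values {B17, B46, B11, B47, B88, B15} — violation; B=L54: rows 3, 4, 11 → D takes values {B87, B17} — violation; B=L74: rows 9, 12 → D takes values {B49, B46} — violation — fails.
(iii) {B, E} → D: (B=L55, E=I73): rows 1, 2, 7, 8, 10, 13 → D takes values {B17, B46, B11, B47, B88, B15} — violation; (B=L54, E=I58): rows 3, 4, 11 → D takes values {B87, B17} — violation; (B=L74, E=I22): rows 9, 12 → D takes values {B49, B46} — violation — fails.
1 of the 3 dependencies holds.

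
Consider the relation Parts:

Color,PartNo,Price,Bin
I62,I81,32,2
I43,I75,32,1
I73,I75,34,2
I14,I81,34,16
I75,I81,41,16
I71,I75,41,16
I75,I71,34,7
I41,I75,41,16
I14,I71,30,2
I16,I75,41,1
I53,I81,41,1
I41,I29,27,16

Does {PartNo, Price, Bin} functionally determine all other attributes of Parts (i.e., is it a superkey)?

Two distinct rows share (PartNo=I75, Price=41, Bin=16), so {PartNo, Price, Bin} does not determine every attribute — not a superkey.

No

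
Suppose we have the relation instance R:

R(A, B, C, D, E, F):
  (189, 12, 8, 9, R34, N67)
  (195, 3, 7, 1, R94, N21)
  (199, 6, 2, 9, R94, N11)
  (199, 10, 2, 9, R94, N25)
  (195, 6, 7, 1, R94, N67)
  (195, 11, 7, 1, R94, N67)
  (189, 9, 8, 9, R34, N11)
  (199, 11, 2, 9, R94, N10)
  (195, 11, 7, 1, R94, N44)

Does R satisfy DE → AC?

Yes

(D=9, E=R34): 2 rows → {A,C} = (189, 8), (189, 8) ✓
(D=1, E=R94): 4 rows → {A,C} = (195, 7), (195, 7), (195, 7), (195, 7) ✓
(D=9, E=R94): 3 rows → {A,C} = (199, 2), (199, 2), (199, 2) ✓
Every DE value is associated with a single AC value, so DE → AC holds.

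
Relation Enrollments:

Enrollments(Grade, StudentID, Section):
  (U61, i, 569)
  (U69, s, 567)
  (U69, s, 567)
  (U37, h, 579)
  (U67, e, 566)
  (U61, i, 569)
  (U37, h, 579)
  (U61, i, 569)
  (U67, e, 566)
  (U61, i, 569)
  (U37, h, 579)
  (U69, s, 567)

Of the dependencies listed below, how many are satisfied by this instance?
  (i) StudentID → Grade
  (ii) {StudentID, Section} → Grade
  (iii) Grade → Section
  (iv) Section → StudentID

(i) StudentID → Grade: every LHS value maps to a single RHS value — holds.
(ii) {StudentID, Section} → Grade: every LHS value maps to a single RHS value — holds.
(iii) Grade → Section: every LHS value maps to a single RHS value — holds.
(iv) Section → StudentID: every LHS value maps to a single RHS value — holds.
4 of the 4 dependencies hold.

4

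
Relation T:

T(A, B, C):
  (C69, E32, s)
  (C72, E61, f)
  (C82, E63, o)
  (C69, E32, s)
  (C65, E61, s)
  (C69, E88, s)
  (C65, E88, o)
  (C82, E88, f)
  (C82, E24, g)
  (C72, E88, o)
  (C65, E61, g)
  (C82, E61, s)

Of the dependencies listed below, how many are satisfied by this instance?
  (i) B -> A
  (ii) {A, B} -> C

(i) B -> A: B=E61: 4 rows → A takes values {C72, C65, C82} — violation; B=E88: 4 rows → A takes values {C69, C65, C82, C72} — violation — fails.
(ii) {A, B} -> C: (A=C65, B=E61): 2 rows → C takes values {s, g} — violation — fails.
None of the 2 dependencies hold.

0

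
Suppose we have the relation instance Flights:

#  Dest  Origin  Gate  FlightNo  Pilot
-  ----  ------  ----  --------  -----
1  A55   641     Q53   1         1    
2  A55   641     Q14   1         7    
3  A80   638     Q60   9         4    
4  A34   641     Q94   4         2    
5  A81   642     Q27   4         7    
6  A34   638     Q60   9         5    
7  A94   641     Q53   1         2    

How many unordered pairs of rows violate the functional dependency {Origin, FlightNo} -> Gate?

2

(Origin=641, FlightNo=1): violating pairs (1,2), (2,7) — 2 pairs.
(Origin=638, FlightNo=9): all 2 rows agree on Gate — 0 pairs.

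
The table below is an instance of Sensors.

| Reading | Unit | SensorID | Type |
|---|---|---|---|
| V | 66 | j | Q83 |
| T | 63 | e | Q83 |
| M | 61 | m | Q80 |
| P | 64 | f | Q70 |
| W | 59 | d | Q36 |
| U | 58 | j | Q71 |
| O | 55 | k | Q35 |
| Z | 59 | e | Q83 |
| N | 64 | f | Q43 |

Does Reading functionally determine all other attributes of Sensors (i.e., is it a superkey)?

All 9 rows have distinct Reading values, so Reading → (all attributes) holds and Reading is a superkey.

Yes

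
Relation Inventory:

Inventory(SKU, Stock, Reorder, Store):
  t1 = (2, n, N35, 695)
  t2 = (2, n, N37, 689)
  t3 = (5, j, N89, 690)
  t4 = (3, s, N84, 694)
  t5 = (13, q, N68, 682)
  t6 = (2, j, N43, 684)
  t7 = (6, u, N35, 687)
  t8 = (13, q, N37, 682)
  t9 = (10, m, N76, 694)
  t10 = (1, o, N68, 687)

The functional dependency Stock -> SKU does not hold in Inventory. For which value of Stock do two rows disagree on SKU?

j

Stock=n: rows 1, 2 → SKU = 2, 2 ✓
Stock=j: rows 3, 6 → SKU takes values {5, 2} — violation
Stock=s: row 4 → SKU = 3 ✓
Stock=q: rows 5, 8 → SKU = 13, 13 ✓
Stock=u: row 7 → SKU = 6 ✓
Stock=m: row 9 → SKU = 10 ✓
Stock=o: row 10 → SKU = 1 ✓
The only Stock value with inconsistent SKU is Stock=j.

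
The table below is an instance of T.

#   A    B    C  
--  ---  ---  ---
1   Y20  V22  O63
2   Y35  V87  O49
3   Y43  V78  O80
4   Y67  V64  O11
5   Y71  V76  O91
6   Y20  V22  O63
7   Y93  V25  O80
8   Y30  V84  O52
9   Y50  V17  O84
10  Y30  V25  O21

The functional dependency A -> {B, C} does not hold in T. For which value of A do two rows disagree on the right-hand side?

Y30

A=Y20: rows 1, 6 → {B,C} = (V22, O63), (V22, O63) ✓
A=Y35: row 2 → {B,C} = (V87, O49) ✓
A=Y43: row 3 → {B,C} = (V78, O80) ✓
A=Y67: row 4 → {B,C} = (V64, O11) ✓
A=Y71: row 5 → {B,C} = (V76, O91) ✓
A=Y93: row 7 → {B,C} = (V25, O80) ✓
A=Y30: rows 8, 10 → {B,C} takes values {(V84, O52), (V25, O21)} — violation
A=Y50: row 9 → {B,C} = (V17, O84) ✓
The only A value with inconsistent RHS is A=Y30.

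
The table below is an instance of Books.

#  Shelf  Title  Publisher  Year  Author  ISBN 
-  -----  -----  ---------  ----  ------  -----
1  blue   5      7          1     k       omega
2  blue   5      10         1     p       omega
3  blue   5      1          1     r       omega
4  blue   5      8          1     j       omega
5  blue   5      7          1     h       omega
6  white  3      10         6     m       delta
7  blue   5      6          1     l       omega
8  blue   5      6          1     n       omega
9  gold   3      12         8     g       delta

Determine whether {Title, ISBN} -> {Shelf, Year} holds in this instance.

(Title=5, ISBN=omega): rows 1, 2, 3, 4, 5, 7, 8 → {Shelf,Year} = (blue, 1), (blue, 1), (blue, 1), (blue, 1), (blue, 1), (blue, 1), (blue, 1) ✓
(Title=3, ISBN=delta): rows 6, 9 → {Shelf,Year} takes values {(white, 6), (gold, 8)} — violation
Two rows agree on {Title, ISBN} but differ on {Shelf, Year}, so {Title, ISBN} -> {Shelf, Year} does not hold.

No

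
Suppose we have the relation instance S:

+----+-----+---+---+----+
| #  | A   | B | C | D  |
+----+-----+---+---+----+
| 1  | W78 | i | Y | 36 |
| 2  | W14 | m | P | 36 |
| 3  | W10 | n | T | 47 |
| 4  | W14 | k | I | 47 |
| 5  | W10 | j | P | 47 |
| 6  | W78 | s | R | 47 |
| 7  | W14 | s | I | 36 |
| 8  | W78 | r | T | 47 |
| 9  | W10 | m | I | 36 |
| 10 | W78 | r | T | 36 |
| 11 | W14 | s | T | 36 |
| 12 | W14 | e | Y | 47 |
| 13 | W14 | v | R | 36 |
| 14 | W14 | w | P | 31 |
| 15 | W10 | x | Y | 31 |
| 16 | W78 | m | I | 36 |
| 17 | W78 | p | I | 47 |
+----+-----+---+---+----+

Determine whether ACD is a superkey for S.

Yes

All 17 rows have distinct ACD values, so ACD → (all attributes) holds and ACD is a superkey.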